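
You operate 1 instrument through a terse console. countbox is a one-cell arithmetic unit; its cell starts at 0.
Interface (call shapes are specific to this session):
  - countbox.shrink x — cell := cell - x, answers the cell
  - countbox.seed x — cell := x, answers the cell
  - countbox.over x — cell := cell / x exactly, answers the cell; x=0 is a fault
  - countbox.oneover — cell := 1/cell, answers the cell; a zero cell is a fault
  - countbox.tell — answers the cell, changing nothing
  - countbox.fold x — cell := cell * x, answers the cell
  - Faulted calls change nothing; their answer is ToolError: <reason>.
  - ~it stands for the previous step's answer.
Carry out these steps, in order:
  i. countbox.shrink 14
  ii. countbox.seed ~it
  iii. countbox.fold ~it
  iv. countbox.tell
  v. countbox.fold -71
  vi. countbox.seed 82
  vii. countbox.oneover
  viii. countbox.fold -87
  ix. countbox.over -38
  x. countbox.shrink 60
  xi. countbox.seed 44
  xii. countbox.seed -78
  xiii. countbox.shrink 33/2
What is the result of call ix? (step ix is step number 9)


Do: shrink[x→14]
See: -14
Do: seed[x→~it]
See: -14
Do: fold[x→~it]
See: 196
Do: tell[]
See: 196
Do: fold[x→-71]
See: -13916
Do: seed[x→82]
See: 82
Do: oneover[]
See: 1/82
Do: fold[x→-87]
See: -87/82
Do: over[x→-38]
See: 87/3116
Do: shrink[x→60]
See: -186873/3116
Do: seed[x→44]
See: 44
Do: seed[x→-78]
See: -78
Do: shrink[x→33/2]
See: -189/2

Answer: 87/3116


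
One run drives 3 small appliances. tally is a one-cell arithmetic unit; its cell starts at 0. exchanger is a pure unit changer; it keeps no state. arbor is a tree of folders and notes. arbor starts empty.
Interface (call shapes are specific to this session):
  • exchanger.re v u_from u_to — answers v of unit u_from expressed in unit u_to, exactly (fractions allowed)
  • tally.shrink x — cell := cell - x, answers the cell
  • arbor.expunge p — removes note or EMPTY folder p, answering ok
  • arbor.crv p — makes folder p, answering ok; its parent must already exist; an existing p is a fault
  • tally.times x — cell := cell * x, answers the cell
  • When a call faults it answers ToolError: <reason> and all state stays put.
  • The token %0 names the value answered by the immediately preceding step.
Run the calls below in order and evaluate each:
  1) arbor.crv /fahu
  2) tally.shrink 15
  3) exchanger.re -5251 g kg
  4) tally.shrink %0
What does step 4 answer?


Answer: -9749/1000

Derivation:
;; arbor.crv(/fahu) : ok
;; tally.shrink(15) : -15
;; exchanger.re(-5251, g, kg) : -5251/1000
;; tally.shrink(%0) : -9749/1000


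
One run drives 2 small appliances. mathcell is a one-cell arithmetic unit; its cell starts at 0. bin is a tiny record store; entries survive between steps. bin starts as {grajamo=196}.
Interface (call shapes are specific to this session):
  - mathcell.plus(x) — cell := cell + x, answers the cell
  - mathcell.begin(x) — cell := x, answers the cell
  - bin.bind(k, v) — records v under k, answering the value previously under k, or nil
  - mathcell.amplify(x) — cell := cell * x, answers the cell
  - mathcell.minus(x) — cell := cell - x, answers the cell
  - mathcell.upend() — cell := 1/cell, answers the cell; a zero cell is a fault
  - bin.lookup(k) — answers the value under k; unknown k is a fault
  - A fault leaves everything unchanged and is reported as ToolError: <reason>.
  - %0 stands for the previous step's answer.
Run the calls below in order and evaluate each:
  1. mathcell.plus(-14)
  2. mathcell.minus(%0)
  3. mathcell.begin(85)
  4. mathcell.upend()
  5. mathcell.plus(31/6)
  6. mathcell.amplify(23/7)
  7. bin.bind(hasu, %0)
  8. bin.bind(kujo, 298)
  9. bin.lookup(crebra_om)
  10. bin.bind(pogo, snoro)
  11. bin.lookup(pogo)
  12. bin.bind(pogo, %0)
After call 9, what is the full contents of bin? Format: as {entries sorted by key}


Answer: {grajamo=196, hasu=60743/3570, kujo=298}

Derivation:
~$ plus x: -14
[out] -14
~$ minus x: %0
[out] 0
~$ begin x: 85
[out] 85
~$ upend
[out] 1/85
~$ plus x: 31/6
[out] 2641/510
~$ amplify x: 23/7
[out] 60743/3570
~$ bind k: hasu v: %0
[out] nil
~$ bind k: kujo v: 298
[out] nil
~$ lookup k: crebra_om
[out] ToolError: no such key crebra_om
~$ bind k: pogo v: snoro
[out] nil
~$ lookup k: pogo
[out] snoro
~$ bind k: pogo v: %0
[out] snoro


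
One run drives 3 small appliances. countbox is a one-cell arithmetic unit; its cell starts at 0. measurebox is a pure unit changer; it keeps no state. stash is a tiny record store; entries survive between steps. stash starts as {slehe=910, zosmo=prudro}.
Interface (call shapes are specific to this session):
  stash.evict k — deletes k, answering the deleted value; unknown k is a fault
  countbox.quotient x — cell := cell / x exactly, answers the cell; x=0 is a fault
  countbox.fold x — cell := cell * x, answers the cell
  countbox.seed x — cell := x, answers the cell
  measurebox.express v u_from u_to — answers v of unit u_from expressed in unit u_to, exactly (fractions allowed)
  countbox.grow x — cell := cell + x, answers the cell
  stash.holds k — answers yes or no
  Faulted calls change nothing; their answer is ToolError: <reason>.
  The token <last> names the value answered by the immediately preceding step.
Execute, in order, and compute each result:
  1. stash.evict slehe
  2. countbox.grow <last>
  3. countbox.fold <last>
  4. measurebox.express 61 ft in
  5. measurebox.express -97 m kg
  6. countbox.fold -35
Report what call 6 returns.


Now I run evict(slehe): 910.
I invoke grow(<last>), and observe 910.
I try fold(<last>), and get 828100.
I use express(61, ft, in), which returns 732.
I run express(-97, m, kg), — result: ToolError: incompatible units.
I try fold(-35), and get -28983500.

Answer: -28983500


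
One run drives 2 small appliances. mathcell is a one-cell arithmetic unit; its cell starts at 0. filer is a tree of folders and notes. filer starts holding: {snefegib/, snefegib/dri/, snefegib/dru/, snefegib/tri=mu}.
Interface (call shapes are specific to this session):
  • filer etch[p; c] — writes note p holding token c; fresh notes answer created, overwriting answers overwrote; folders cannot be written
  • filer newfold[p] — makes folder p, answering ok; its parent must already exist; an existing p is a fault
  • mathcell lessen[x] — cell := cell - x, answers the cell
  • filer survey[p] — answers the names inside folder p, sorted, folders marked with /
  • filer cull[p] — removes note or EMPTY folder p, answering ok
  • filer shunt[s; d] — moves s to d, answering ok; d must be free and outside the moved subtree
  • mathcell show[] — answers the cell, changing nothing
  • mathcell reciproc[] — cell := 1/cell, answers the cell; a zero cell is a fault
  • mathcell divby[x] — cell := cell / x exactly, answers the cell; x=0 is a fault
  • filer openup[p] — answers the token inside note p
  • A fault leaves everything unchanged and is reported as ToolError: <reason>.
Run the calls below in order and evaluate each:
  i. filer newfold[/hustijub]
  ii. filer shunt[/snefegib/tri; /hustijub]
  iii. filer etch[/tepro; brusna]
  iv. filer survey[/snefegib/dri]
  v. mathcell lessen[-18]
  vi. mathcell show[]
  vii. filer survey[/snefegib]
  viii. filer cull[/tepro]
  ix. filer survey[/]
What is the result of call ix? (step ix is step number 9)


I call filer newfold using p=/hustijub, and get ok.
Then filer shunt using s=/snefegib/tri, d=/hustijub, yielding ToolError: exists.
Using filer etch using p=/tepro, c=brusna, which returns created.
Using filer survey using p=/snefegib/dri, and see [].
Next I call mathcell lessen using x=-18, → 18.
I try mathcell show, — result: 18.
Then filer survey using p=/snefegib, and see [dri/, dru/, tri].
I run filer cull using p=/tepro, yielding ok.
I invoke filer survey using p=/: [hustijub/, snefegib/].

Answer: [hustijub/, snefegib/]


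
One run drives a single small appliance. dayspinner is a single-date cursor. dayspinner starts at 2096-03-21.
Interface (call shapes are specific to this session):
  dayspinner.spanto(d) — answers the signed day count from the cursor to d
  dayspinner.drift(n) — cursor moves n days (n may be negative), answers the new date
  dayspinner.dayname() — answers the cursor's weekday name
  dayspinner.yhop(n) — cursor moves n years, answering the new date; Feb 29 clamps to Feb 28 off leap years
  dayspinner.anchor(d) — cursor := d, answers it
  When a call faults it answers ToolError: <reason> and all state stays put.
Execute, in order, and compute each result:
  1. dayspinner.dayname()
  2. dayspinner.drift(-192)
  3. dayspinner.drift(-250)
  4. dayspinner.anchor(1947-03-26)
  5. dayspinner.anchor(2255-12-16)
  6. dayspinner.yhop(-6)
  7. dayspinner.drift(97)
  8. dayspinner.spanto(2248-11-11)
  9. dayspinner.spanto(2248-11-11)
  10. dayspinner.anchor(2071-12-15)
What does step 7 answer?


==> dayspinner.dayname()
<== Wednesday
==> dayspinner.drift(-192)
<== 2095-09-11
==> dayspinner.drift(-250)
<== 2095-01-04
==> dayspinner.anchor(1947-03-26)
<== 1947-03-26
==> dayspinner.anchor(2255-12-16)
<== 2255-12-16
==> dayspinner.yhop(-6)
<== 2249-12-16
==> dayspinner.drift(97)
<== 2250-03-23
==> dayspinner.spanto(2248-11-11)
<== -497
==> dayspinner.spanto(2248-11-11)
<== -497
==> dayspinner.anchor(2071-12-15)
<== 2071-12-15

Answer: 2250-03-23


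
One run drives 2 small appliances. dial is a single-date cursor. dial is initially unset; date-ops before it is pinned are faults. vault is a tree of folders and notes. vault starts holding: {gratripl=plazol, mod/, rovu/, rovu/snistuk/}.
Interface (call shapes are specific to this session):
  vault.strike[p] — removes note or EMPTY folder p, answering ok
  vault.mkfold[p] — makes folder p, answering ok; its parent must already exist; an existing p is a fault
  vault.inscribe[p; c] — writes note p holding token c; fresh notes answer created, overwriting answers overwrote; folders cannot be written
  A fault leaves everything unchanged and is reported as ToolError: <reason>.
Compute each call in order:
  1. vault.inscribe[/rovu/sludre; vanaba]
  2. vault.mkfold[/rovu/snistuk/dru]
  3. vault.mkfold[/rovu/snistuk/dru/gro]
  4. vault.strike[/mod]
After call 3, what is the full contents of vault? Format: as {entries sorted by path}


Answer: {gratripl=plazol, mod/, rovu/, rovu/sludre=vanaba, rovu/snistuk/, rovu/snistuk/dru/, rovu/snistuk/dru/gro/}

Derivation:
[in] vault.inscribe p: /rovu/sludre c: vanaba
:: created
[in] vault.mkfold p: /rovu/snistuk/dru
:: ok
[in] vault.mkfold p: /rovu/snistuk/dru/gro
:: ok
[in] vault.strike p: /mod
:: ok


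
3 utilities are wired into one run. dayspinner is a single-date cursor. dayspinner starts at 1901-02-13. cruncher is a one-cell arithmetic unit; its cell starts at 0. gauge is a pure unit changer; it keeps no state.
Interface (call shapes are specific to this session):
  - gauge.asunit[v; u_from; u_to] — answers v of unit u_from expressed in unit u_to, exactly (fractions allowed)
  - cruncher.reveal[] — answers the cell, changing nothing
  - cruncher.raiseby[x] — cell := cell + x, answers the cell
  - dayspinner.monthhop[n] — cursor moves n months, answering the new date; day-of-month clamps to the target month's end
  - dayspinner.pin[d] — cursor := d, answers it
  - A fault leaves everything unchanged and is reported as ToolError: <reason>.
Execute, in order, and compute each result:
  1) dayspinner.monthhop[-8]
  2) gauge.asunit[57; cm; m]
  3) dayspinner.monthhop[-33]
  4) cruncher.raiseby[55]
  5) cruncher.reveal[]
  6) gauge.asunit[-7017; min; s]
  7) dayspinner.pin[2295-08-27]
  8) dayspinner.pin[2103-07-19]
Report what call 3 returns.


==> dayspinner.monthhop(n='-8')
<== 1900-06-13
==> gauge.asunit(v='57', u_from='cm', u_to='m')
<== 57/100
==> dayspinner.monthhop(n='-33')
<== 1897-09-13
==> cruncher.raiseby(x='55')
<== 55
==> cruncher.reveal()
<== 55
==> gauge.asunit(v='-7017', u_from='min', u_to='s')
<== -421020
==> dayspinner.pin(d='2295-08-27')
<== 2295-08-27
==> dayspinner.pin(d='2103-07-19')
<== 2103-07-19

Answer: 1897-09-13


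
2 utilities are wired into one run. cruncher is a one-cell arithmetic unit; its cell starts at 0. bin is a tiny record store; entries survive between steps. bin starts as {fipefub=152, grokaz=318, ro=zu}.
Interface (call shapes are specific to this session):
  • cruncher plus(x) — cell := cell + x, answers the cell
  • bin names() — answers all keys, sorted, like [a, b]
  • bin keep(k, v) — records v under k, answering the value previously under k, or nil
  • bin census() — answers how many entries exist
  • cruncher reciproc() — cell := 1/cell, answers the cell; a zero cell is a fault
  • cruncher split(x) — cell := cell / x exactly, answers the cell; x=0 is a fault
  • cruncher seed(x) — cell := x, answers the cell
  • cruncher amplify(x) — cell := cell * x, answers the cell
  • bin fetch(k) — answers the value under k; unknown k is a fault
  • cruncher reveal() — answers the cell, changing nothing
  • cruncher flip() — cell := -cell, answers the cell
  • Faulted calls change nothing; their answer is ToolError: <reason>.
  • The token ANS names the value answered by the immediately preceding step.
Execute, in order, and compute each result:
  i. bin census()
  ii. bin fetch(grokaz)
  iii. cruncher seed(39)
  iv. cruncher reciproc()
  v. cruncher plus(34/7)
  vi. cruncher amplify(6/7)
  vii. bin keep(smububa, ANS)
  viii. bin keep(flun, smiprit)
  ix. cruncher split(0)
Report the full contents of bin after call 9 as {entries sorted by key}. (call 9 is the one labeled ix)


CALL bin census[]
RET  3
CALL bin fetch[k: grokaz]
RET  318
CALL cruncher seed[x: 39]
RET  39
CALL cruncher reciproc[]
RET  1/39
CALL cruncher plus[x: 34/7]
RET  1333/273
CALL cruncher amplify[x: 6/7]
RET  2666/637
CALL bin keep[k: smububa; v: ANS]
RET  nil
CALL bin keep[k: flun; v: smiprit]
RET  nil
CALL cruncher split[x: 0]
RET  ToolError: division by zero

Answer: {fipefub=152, flun=smiprit, grokaz=318, ro=zu, smububa=2666/637}


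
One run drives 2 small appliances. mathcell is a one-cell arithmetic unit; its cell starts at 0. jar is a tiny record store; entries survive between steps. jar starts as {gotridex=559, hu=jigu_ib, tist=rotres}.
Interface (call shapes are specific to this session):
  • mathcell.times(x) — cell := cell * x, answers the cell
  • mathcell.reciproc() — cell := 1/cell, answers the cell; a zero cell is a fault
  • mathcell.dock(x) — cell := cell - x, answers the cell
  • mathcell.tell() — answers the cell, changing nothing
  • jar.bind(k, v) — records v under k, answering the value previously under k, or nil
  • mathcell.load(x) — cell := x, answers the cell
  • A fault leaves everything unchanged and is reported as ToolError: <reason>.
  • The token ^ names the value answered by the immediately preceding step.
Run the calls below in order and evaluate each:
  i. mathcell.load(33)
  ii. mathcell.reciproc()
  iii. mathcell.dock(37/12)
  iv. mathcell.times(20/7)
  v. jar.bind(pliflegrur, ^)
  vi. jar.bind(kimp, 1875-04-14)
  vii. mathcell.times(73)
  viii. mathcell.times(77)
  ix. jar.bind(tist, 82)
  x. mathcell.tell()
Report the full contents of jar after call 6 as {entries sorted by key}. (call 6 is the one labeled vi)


Answer: {gotridex=559, hu=jigu_ib, kimp=1875-04-14, pliflegrur=-2015/231, tist=rotres}

Derivation:
·→ mathcell.load(x='33')
·← 33
·→ mathcell.reciproc()
·← 1/33
·→ mathcell.dock(x='37/12')
·← -403/132
·→ mathcell.times(x='20/7')
·← -2015/231
·→ jar.bind(k='pliflegrur', v='^')
·← nil
·→ jar.bind(k='kimp', v='1875-04-14')
·← nil
·→ mathcell.times(x='73')
·← -147095/231
·→ mathcell.times(x='77')
·← -147095/3
·→ jar.bind(k='tist', v='82')
·← rotres
·→ mathcell.tell()
·← -147095/3


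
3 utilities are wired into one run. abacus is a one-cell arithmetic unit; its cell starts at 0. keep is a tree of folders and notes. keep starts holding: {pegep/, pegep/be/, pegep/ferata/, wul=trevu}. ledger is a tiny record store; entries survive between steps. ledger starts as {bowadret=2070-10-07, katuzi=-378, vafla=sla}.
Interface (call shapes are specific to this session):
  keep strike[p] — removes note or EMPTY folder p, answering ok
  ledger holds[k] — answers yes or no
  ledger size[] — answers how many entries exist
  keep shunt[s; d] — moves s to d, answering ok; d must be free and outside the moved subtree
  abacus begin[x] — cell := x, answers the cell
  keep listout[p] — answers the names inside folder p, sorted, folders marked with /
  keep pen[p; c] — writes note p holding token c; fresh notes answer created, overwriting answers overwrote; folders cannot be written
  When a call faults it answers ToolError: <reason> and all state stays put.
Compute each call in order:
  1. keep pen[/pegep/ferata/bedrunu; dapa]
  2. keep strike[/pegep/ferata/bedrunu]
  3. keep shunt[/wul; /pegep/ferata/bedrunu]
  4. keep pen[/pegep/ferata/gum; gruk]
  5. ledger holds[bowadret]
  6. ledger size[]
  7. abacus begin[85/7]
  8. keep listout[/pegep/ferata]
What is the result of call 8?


Now I run keep pen using p: /pegep/ferata/bedrunu, c: dapa, giving created.
I try keep strike using p: /pegep/ferata/bedrunu, giving ok.
Now I run keep shunt using s: /wul, d: /pegep/ferata/bedrunu, and observe ok.
Invoking keep pen using p: /pegep/ferata/gum, c: gruk, — result: created.
Now I run ledger holds using k: bowadret, yielding yes.
Invoking ledger size(), and observe 3.
I use abacus begin using x: 85/7, and see 85/7.
Using keep listout using p: /pegep/ferata, and get [bedrunu, gum].

Answer: [bedrunu, gum]


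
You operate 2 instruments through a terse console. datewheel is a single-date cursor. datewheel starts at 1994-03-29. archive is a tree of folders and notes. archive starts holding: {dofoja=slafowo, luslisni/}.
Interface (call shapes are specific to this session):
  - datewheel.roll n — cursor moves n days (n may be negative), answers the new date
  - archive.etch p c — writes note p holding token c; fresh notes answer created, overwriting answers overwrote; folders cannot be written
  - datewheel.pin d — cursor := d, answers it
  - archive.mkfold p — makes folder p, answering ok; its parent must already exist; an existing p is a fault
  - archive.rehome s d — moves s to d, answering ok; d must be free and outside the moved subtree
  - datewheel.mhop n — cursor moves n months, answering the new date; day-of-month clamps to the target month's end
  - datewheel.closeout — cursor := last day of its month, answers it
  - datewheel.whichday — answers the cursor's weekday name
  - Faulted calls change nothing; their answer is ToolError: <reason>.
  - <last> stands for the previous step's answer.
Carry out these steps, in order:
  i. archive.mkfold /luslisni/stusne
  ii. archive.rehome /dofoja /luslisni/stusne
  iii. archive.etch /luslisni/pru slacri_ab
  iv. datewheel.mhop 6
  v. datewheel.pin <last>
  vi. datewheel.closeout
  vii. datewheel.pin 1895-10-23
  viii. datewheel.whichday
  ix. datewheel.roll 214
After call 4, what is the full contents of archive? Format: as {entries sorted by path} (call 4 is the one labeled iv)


Answer: {dofoja=slafowo, luslisni/, luslisni/pru=slacri_ab, luslisni/stusne/}

Derivation:
I call archive.mkfold with p→/luslisni/stusne, yielding ok.
I run archive.rehome with s→/dofoja, d→/luslisni/stusne, yielding ToolError: exists.
I invoke archive.etch with p→/luslisni/pru, c→slacri_ab, → created.
Then datewheel.mhop with n→6, and see 1994-09-29.
I try datewheel.pin with d→<last>, and observe 1994-09-29.
I run datewheel.closeout(), — result: 1994-09-30.
I call datewheel.pin with d→1895-10-23, and get 1895-10-23.
Invoking datewheel.whichday, which returns Wednesday.
I run datewheel.roll with n→214, — result: 1896-05-24.


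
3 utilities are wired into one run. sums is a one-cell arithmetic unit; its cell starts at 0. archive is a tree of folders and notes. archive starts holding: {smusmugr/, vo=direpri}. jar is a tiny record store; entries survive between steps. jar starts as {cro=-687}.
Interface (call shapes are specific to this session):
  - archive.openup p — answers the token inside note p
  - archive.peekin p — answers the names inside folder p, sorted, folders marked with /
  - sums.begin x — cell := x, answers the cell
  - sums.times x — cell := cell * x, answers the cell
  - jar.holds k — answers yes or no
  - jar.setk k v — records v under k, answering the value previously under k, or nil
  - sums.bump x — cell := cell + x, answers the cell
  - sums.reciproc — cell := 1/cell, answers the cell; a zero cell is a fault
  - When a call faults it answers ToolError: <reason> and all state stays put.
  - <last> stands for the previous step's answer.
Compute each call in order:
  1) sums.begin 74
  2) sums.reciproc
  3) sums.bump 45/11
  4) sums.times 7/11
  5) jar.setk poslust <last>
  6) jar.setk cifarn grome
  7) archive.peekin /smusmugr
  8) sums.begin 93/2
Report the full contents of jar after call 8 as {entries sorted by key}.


Using begin passing x→74, → 74.
I use reciproc(), giving 1/74.
Calling bump passing x→45/11, giving 3341/814.
I try times passing x→7/11: 23387/8954.
Using setk passing k→poslust, v→<last>, and see nil.
I invoke setk passing k→cifarn, v→grome, and see nil.
Using peekin passing p→/smusmugr, and observe [].
Now I run begin passing x→93/2, which returns 93/2.

Answer: {cifarn=grome, cro=-687, poslust=23387/8954}


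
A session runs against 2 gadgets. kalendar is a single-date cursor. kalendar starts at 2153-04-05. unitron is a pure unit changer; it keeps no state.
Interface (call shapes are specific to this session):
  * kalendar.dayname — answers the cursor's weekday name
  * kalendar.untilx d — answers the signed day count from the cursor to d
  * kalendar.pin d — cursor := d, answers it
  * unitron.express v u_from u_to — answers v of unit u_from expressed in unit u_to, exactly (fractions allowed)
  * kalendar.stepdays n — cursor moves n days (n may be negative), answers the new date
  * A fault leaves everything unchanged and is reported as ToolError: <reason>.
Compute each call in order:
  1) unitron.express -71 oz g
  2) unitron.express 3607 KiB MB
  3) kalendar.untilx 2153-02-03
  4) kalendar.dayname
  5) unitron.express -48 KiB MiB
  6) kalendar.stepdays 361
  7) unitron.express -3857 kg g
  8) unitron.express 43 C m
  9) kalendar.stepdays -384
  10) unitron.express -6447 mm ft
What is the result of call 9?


Answer: 2153-03-13

Derivation:
I run unitron.express on v→-71, u_from→oz, u_to→g, giving -3220505827/1600000.
Now I run unitron.express on v→3607, u_from→KiB, u_to→MB, and see 57712/15625.
Calling kalendar.untilx on d→2153-02-03, and get -61.
I try kalendar.dayname(), yielding Thursday.
I call unitron.express on v→-48, u_from→KiB, u_to→MiB, which returns -3/64.
Invoking kalendar.stepdays on n→361, → 2154-04-01.
I call unitron.express on v→-3857, u_from→kg, u_to→g, → -3857000.
I invoke unitron.express on v→43, u_from→C, u_to→m: ToolError: incompatible units.
Invoking kalendar.stepdays on n→-384: 2153-03-13.
I use unitron.express on v→-6447, u_from→mm, u_to→ft, giving -10745/508.


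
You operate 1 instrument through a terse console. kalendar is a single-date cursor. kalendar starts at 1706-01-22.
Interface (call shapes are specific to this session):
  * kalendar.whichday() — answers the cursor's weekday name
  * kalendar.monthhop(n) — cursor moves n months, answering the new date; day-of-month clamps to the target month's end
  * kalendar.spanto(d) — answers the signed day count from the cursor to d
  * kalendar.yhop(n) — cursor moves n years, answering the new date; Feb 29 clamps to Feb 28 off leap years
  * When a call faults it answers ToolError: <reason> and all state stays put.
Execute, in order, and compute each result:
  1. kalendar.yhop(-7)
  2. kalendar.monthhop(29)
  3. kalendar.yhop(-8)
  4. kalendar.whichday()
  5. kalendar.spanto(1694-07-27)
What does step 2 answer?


Answer: 1701-06-22

Derivation:
-> yhop(n='-7')
<- 1699-01-22
-> monthhop(n='29')
<- 1701-06-22
-> yhop(n='-8')
<- 1693-06-22
-> whichday()
<- Monday
-> spanto(d='1694-07-27')
<- 400


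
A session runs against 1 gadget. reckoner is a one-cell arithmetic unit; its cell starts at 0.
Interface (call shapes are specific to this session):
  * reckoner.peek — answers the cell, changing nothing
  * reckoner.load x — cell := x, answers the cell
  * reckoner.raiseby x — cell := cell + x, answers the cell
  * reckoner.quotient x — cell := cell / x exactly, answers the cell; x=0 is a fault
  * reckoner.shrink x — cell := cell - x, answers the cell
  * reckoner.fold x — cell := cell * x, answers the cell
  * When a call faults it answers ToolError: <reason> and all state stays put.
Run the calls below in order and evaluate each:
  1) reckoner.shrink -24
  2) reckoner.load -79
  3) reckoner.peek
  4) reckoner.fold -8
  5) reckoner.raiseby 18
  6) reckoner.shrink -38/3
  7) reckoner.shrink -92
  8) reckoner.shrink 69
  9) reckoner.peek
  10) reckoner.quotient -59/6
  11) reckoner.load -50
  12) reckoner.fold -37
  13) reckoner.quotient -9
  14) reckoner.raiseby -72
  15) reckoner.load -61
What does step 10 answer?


-> reckoner.shrink(x: -24)
<- 24
-> reckoner.load(x: -79)
<- -79
-> reckoner.peek()
<- -79
-> reckoner.fold(x: -8)
<- 632
-> reckoner.raiseby(x: 18)
<- 650
-> reckoner.shrink(x: -38/3)
<- 1988/3
-> reckoner.shrink(x: -92)
<- 2264/3
-> reckoner.shrink(x: 69)
<- 2057/3
-> reckoner.peek()
<- 2057/3
-> reckoner.quotient(x: -59/6)
<- -4114/59
-> reckoner.load(x: -50)
<- -50
-> reckoner.fold(x: -37)
<- 1850
-> reckoner.quotient(x: -9)
<- -1850/9
-> reckoner.raiseby(x: -72)
<- -2498/9
-> reckoner.load(x: -61)
<- -61

Answer: -4114/59


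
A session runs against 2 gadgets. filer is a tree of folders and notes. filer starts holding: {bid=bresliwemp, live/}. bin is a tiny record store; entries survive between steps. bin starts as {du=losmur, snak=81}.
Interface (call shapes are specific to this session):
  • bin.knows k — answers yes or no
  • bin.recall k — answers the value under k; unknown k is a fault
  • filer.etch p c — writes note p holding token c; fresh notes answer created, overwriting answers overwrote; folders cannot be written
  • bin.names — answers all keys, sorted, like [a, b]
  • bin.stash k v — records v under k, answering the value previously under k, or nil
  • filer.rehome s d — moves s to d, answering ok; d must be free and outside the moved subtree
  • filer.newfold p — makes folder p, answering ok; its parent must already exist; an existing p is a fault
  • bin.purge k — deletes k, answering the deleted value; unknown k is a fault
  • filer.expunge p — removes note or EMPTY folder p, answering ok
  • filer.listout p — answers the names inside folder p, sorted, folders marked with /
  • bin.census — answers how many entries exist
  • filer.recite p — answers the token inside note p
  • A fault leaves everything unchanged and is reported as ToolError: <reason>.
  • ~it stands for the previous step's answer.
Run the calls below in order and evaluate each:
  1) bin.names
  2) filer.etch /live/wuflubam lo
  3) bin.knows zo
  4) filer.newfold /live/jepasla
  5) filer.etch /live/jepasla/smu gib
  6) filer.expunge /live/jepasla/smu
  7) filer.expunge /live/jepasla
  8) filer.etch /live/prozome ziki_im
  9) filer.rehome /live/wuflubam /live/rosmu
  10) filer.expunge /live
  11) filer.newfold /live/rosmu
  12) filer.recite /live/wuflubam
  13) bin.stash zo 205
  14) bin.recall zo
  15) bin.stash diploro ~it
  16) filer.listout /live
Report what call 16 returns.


~$ bin.names
:: [du, snak]
~$ filer.etch p=/live/wuflubam c=lo
:: created
~$ bin.knows k=zo
:: no
~$ filer.newfold p=/live/jepasla
:: ok
~$ filer.etch p=/live/jepasla/smu c=gib
:: created
~$ filer.expunge p=/live/jepasla/smu
:: ok
~$ filer.expunge p=/live/jepasla
:: ok
~$ filer.etch p=/live/prozome c=ziki_im
:: created
~$ filer.rehome s=/live/wuflubam d=/live/rosmu
:: ok
~$ filer.expunge p=/live
:: ToolError: not empty
~$ filer.newfold p=/live/rosmu
:: ToolError: exists
~$ filer.recite p=/live/wuflubam
:: ToolError: not found
~$ bin.stash k=zo v=205
:: nil
~$ bin.recall k=zo
:: 205
~$ bin.stash k=diploro v=~it
:: nil
~$ filer.listout p=/live
:: [prozome, rosmu]

Answer: [prozome, rosmu]


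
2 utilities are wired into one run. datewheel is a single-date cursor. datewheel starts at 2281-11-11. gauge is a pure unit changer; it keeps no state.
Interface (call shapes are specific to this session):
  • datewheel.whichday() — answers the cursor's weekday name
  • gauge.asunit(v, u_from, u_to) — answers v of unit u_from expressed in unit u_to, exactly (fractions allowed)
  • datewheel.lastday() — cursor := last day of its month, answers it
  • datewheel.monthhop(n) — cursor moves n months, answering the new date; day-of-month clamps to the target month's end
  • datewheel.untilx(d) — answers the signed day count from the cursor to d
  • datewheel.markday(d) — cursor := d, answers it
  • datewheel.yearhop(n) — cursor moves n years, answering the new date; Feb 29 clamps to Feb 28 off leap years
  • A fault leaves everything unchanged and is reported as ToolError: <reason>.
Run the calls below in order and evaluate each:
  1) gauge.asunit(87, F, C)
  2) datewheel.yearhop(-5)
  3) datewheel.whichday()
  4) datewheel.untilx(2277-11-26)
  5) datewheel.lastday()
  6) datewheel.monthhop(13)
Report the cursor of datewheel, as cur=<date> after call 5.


Using asunit(87, F, C), → 275/9.
Then yearhop(-5): 2276-11-11.
I use whichday(), → Saturday.
Now I run untilx(2277-11-26), — result: 380.
Invoking lastday(): 2276-11-30.
I run monthhop(13): 2277-12-30.

Answer: cur=2276-11-30


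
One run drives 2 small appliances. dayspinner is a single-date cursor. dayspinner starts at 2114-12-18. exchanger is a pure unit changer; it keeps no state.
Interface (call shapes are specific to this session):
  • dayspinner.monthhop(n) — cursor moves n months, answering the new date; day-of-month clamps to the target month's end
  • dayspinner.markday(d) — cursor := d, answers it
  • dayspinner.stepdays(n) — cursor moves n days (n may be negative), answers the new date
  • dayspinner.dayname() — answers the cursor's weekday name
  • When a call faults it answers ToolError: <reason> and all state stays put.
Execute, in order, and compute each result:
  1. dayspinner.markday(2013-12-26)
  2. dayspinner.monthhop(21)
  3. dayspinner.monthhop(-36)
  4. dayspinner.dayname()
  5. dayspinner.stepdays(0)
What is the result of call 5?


Answer: 2012-09-26

Derivation:
# dayspinner.markday(d='2013-12-26') => 2013-12-26
# dayspinner.monthhop(n='21') => 2015-09-26
# dayspinner.monthhop(n='-36') => 2012-09-26
# dayspinner.dayname() => Wednesday
# dayspinner.stepdays(n='0') => 2012-09-26


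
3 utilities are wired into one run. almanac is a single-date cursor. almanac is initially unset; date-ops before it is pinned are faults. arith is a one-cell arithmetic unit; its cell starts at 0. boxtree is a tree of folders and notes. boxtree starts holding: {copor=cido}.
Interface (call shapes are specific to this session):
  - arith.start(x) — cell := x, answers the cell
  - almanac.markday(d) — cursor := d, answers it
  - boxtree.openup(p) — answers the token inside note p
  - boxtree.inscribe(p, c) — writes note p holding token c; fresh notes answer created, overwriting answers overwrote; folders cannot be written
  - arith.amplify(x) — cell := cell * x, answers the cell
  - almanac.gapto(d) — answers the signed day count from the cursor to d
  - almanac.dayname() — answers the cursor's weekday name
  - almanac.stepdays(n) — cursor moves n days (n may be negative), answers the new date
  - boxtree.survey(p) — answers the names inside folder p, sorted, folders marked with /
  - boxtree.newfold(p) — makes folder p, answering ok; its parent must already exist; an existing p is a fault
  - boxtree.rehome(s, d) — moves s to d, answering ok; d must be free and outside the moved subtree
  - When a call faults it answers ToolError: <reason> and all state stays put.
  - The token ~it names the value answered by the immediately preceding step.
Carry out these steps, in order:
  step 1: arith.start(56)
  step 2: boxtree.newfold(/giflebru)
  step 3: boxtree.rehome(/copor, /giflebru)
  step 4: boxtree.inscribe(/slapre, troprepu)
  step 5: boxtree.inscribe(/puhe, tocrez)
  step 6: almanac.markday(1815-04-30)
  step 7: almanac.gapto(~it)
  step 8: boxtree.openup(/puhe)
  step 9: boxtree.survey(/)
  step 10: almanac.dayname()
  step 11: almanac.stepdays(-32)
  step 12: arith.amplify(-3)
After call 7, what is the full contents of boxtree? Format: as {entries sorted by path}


Answer: {copor=cido, giflebru/, puhe=tocrez, slapre=troprepu}

Derivation:
I invoke arith.start on 56, — result: 56.
Calling boxtree.newfold on /giflebru, which returns ok.
Then boxtree.rehome on /copor, /giflebru, and get ToolError: exists.
I try boxtree.inscribe on /slapre, troprepu, yielding created.
Then boxtree.inscribe on /puhe, tocrez, yielding created.
Then almanac.markday on 1815-04-30, — result: 1815-04-30.
Calling almanac.gapto on ~it: 0.
Now I run boxtree.openup on /puhe, giving tocrez.
Using boxtree.survey on /, and see [copor, giflebru/, puhe, slapre].
Calling almanac.dayname, and observe Sunday.
I run almanac.stepdays on -32: 1815-03-29.
Now I run arith.amplify on -3, giving -168.


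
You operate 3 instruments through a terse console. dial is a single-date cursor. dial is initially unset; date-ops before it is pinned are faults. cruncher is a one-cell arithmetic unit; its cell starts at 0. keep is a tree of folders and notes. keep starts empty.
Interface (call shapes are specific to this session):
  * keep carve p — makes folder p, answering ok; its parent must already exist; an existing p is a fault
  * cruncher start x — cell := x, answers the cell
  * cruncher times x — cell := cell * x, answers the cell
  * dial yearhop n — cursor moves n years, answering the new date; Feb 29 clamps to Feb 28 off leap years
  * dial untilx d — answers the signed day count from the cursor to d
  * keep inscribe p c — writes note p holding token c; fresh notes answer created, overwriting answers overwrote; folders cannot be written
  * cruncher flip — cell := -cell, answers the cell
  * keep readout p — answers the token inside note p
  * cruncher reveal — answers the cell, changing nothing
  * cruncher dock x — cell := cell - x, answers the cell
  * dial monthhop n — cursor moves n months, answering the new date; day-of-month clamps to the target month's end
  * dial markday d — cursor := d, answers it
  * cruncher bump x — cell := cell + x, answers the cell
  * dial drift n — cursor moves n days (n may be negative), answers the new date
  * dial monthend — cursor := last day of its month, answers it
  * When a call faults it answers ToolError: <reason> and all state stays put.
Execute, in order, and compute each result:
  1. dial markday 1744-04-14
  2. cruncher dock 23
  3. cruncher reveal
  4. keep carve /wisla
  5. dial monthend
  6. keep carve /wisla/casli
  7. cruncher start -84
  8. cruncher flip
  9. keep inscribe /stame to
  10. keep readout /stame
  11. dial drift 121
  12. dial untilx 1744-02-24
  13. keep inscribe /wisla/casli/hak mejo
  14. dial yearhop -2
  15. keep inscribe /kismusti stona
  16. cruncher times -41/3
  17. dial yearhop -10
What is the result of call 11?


Step: dial markday[d: 1744-04-14]
Result: 1744-04-14
Step: cruncher dock[x: 23]
Result: -23
Step: cruncher reveal[]
Result: -23
Step: keep carve[p: /wisla]
Result: ok
Step: dial monthend[]
Result: 1744-04-30
Step: keep carve[p: /wisla/casli]
Result: ok
Step: cruncher start[x: -84]
Result: -84
Step: cruncher flip[]
Result: 84
Step: keep inscribe[p: /stame; c: to]
Result: created
Step: keep readout[p: /stame]
Result: to
Step: dial drift[n: 121]
Result: 1744-08-29
Step: dial untilx[d: 1744-02-24]
Result: -187
Step: keep inscribe[p: /wisla/casli/hak; c: mejo]
Result: created
Step: dial yearhop[n: -2]
Result: 1742-08-29
Step: keep inscribe[p: /kismusti; c: stona]
Result: created
Step: cruncher times[x: -41/3]
Result: -1148
Step: dial yearhop[n: -10]
Result: 1732-08-29

Answer: 1744-08-29


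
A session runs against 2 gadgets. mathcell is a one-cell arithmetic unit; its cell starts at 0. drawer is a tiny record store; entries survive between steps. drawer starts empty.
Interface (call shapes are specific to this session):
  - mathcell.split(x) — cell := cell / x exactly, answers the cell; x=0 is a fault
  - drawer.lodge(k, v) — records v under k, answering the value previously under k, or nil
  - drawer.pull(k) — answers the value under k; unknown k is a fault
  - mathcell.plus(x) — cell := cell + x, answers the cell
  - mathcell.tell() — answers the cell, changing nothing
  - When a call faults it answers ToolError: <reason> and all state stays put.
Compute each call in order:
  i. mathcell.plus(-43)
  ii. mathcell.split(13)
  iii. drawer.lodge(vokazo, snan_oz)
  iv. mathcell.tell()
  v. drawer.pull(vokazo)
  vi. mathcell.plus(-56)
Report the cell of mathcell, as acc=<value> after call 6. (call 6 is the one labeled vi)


>>> mathcell.plus x=-43
  -43
>>> mathcell.split x=13
  -43/13
>>> drawer.lodge k=vokazo v=snan_oz
  nil
>>> mathcell.tell
  -43/13
>>> drawer.pull k=vokazo
  snan_oz
>>> mathcell.plus x=-56
  -771/13

Answer: acc=-771/13


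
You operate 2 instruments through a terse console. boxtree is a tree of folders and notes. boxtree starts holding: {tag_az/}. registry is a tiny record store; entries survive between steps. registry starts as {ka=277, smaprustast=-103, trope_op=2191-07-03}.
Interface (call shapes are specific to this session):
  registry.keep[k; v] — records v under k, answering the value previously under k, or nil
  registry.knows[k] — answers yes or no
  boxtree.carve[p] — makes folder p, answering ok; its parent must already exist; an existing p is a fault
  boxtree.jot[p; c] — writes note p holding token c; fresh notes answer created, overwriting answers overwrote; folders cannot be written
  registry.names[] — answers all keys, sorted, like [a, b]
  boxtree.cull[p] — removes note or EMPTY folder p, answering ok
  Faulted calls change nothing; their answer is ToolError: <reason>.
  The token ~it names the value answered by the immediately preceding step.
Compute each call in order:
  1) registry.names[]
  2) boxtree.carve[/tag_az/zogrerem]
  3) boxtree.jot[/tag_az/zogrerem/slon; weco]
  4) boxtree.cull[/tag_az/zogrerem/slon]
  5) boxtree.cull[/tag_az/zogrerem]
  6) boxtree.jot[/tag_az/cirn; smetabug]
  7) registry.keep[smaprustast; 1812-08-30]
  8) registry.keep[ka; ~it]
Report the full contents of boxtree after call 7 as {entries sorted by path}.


I try registry.names(), — result: [ka, smaprustast, trope_op].
Using boxtree.carve using p: /tag_az/zogrerem, and observe ok.
I call boxtree.jot using p: /tag_az/zogrerem/slon, c: weco, and see created.
Calling boxtree.cull using p: /tag_az/zogrerem/slon, giving ok.
I try boxtree.cull using p: /tag_az/zogrerem, and get ok.
Calling boxtree.jot using p: /tag_az/cirn, c: smetabug, giving created.
Using registry.keep using k: smaprustast, v: 1812-08-30, — result: -103.
I run registry.keep using k: ka, v: ~it: 277.

Answer: {tag_az/, tag_az/cirn=smetabug}


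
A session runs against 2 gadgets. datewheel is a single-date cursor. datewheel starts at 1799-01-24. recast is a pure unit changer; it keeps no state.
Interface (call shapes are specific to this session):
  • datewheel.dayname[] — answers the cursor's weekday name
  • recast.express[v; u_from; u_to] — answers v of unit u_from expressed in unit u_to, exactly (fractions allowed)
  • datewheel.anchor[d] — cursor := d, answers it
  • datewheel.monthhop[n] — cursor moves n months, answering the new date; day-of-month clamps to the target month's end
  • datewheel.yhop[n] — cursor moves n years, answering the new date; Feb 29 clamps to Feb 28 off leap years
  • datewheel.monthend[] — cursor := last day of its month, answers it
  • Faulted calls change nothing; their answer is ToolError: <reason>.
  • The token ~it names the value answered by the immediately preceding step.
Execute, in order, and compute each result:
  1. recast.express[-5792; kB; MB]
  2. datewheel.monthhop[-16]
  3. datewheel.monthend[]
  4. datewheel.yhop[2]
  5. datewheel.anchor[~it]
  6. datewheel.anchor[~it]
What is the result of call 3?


Answer: 1797-09-30

Derivation:
! recast.express(v→-5792, u_from→kB, u_to→MB) : -724/125
! datewheel.monthhop(n→-16) : 1797-09-24
! datewheel.monthend() : 1797-09-30
! datewheel.yhop(n→2) : 1799-09-30
! datewheel.anchor(d→~it) : 1799-09-30
! datewheel.anchor(d→~it) : 1799-09-30
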